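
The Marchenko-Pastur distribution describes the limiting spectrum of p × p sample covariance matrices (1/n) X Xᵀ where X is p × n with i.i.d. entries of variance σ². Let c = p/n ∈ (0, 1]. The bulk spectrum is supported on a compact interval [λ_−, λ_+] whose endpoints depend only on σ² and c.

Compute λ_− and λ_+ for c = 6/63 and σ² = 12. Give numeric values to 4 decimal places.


c = 6/63 = 0.095238; √c = 0.308607.
λ_− = σ² (1 − √c)² = 12 · (1 − 0.308607)² = 12 · (0.691393)² = 5.736296.
λ_+ = σ² (1 + √c)² = 12 · (1 + 0.308607)² = 12 · (1.308607)² = 20.549418.

Rounded to 4 decimal places: λ_− ≈ 5.7363, λ_+ ≈ 20.5494.


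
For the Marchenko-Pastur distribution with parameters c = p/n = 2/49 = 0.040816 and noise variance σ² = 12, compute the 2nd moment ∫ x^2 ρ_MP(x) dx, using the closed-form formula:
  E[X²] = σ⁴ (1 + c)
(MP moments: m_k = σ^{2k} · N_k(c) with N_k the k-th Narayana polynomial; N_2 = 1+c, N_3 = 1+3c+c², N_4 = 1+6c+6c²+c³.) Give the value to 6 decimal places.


E[X²] = σ⁴ (1 + c) (second MP moment). With σ² = 12 (so σ⁴ = 144) and c = 2/49 = 0.040816: E[X²] = 144 · (1 + 0.040816) = 144 · 1.040816.

So E[X^2] = 149.877551.


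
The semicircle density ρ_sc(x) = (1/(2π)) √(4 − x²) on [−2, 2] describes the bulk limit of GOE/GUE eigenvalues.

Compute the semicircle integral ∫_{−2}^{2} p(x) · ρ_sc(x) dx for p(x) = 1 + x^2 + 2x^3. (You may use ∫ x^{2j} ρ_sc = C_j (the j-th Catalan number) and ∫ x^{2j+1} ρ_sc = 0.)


Write p(x) = Σ a_i x^i, split into monomials and integrate each against ρ_sc separately.
Using ∫ x^{2j} ρ_sc = C_j = (1/(j+1)) C(2j, j) (Catalan numbers) and ∫ x^{2j+1} ρ_sc = 0 (odd monomials vanish by symmetry):
  i = 0 (even): a_0 · C_{0} = 1 · 1 = 1
  i = 2 (even): a_2 · C_{1} = 1 · 1 = 1
  i = 3 (odd): ∫ x^3 ρ_sc = 0 (vanishes)

Summing the contributions: ∫_{−2}^{2} p(x) ρ_sc(x) dx = 1 + 1 = 2.


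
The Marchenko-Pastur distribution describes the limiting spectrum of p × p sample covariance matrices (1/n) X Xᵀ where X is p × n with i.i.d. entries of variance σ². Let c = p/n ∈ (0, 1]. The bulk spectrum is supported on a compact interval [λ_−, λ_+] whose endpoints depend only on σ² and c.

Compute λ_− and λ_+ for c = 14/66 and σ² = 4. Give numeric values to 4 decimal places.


c = 14/66 = 0.212121; √c = 0.460566.
λ_− = σ² (1 − √c)² = 4 · (1 − 0.460566)² = 4 · (0.539434)² = 1.163955.
λ_+ = σ² (1 + √c)² = 4 · (1 + 0.460566)² = 4 · (1.460566)² = 8.533014.

Rounded to 4 decimal places: λ_− ≈ 1.1640, λ_+ ≈ 8.5330.


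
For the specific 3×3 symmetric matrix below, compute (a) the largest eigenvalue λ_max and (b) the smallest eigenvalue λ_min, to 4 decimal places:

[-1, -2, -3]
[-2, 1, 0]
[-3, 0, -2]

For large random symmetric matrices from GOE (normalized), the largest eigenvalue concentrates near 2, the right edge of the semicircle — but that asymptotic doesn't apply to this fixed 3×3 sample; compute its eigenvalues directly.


Since M is real symmetric, all three eigenvalues are real; they are the roots of det(λI − M) = λ³ − (tr M) λ² + s λ − det M, where s is the sum of the principal 2×2 minors.
tr M = -1 + 1 + (-2) = -2.
s = ((-1)·1 − (-2)²) + ((-1)·(-2) − (-3)²) + (1·(-2) − 0²) = -5 + (-7) + (-2) = -14.
det M (expand along row 1) = (-1)·(-2) − (-2)·4 + (-3)·3 = 1.
Characteristic polynomial: λ³ + 2λ² − 14λ − 1 = 0.
Substitute λ = y + (tr M)/3 = y − 0.666667 to remove the quadratic term: y³ + p·y + q = 0 with p = s − (tr M)²/3 = -15.333333 and q = −2(tr M)³/27 + (tr M)·s/3 − det M = 8.925926.
Three real roots ⇒ use the trigonometric (Viète) form: r = 2√(−p/3) = 4.521553, φ = arccos(3q/(p·r)) = arccos(-0.386234) = 1.967341 rad.
y_k = r·cos(φ/3 − 2πk/3) for k = 0, 1, 2 gives y = 3.583658, 0.595928, -4.179585.
λ_k = y_k − 0.666667 gives λ = 2.9170, -0.0707, -4.8463 (check: the sum is -2.0000 = tr M).

Hence λ_max = 2.9170 and λ_min = -4.8463.


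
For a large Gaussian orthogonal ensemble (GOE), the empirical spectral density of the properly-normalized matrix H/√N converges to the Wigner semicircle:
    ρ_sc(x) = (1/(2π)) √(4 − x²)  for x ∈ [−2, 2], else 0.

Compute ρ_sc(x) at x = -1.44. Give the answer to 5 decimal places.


ρ_sc(x) = (1/(2π)) √(4 − x²). With x = -1.44:
  4 − x² = 4 − (-1.44)² = 4 − 2.073600 = 1.926400.
  √(4 − x²) = 1.387948.
  1/(2π) = 0.159155.
  ρ_sc(-1.44) = 0.159155 · 1.387948 = 0.220899.

Rounded to 5 decimal places: ρ_sc(-1.44) ≈ 0.22090.


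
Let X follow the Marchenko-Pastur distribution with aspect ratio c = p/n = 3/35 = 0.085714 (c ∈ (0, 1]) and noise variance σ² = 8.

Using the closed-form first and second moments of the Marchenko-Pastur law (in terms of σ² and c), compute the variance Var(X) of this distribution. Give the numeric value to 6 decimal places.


Recall the MP moments m_1 = E[X] = σ² and m_2 = E[X²] = σ⁴ (1 + c).
m_1 = E[X] = σ² = 8, so m_1² = 64.
m_2 = E[X²] = σ⁴ (1 + c) = 64 · (1 + 0.085714) = 64 · 1.085714 = 69.485714.
(Note m_2 − m_1² simplifies to c · σ⁴ = 0.085714 · 64.)

Var(X) = m_2 − m_1² = 69.485714 − 64 = 5.485714.


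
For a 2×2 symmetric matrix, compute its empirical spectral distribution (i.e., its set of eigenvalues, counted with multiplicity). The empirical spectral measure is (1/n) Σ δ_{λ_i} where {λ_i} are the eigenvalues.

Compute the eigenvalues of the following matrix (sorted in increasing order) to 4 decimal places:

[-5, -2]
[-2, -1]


Since M is real symmetric, both eigenvalues are real; they are the roots of det(λI − M) = λ² − (tr M) λ + det M.
tr M = -5 + (-1) = -6.
det M = (-5)·(-1) − (-2)² = 5 − 4 = 1.
Characteristic polynomial: λ² + 6λ + 1 = 0.
Discriminant Δ = (tr M)² − 4·det M = 36 − 4 = 32; √Δ = 5.656854.
λ = (tr M ± √Δ)/2 = (-6 ± 5.656854)/2, giving (tr M − √Δ)/2 = -5.8284 and (tr M + √Δ)/2 = -0.1716.

Eigenvalues sorted in increasing order: [-5.8284, -0.1716].


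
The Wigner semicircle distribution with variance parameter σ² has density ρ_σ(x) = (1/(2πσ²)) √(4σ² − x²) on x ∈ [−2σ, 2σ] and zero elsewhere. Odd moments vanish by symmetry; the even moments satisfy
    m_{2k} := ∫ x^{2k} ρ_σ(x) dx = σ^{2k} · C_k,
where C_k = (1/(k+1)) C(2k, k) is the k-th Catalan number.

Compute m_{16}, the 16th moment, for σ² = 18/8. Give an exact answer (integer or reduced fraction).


By the scaled semicircle moment identity, m_{2k} = σ^{2k} · C_k with k = 8.
C_8 = (1/(k+1)) · C(2k, k) = (1/9) · C(16, 8) = (1/9) · 12870 = 1430.
σ^{2k} = (σ²)^k = (18/8)^8 = 43046721/65536.

Therefore m_{16} = σ^{16} · C_8 = (43046721/65536) · 1430 = 30778405515/32768.


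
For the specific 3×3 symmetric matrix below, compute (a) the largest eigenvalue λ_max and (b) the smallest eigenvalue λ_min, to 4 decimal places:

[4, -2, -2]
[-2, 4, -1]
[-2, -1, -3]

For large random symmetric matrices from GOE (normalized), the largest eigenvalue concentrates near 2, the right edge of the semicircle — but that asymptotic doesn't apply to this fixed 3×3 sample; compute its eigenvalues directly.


Since M is real symmetric, all three eigenvalues are real; they are the roots of det(λI − M) = λ³ − (tr M) λ² + s λ − det M, where s is the sum of the principal 2×2 minors.
tr M = 4 + 4 + (-3) = 5.
s = (4·4 − (-2)²) + (4·(-3) − (-2)²) + (4·(-3) − (-1)²) = 12 + (-16) + (-13) = -17.
det M (expand along row 1) = 4·(-13) − (-2)·4 + (-2)·10 = -64.
Characteristic polynomial: λ³ − 5λ² − 17λ + 64 = 0.
Substitute λ = y + (tr M)/3 = y + 1.666667 to remove the quadratic term: y³ + p·y + q = 0 with p = s − (tr M)²/3 = -25.333333 and q = −2(tr M)³/27 + (tr M)·s/3 − det M = 26.407407.
Three real roots ⇒ use the trigonometric (Viète) form: r = 2√(−p/3) = 5.811865, φ = arccos(3q/(p·r)) = arccos(-0.538070) = 2.138943 rad.
y_k = r·cos(φ/3 − 2πk/3) for k = 0, 1, 2 gives y = 4.396185, 1.094096, -5.490281.
λ_k = y_k + 1.666667 gives λ = 6.0629, 2.7608, -3.8236 (check: the sum is 5.0000 = tr M).

Hence λ_max = 6.0629 and λ_min = -3.8236.


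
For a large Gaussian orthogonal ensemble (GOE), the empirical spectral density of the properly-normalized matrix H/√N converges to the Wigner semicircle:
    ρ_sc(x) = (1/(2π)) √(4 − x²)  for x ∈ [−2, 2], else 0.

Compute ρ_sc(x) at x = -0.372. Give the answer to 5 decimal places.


ρ_sc(x) = (1/(2π)) √(4 − x²). With x = -0.372:
  4 − x² = 4 − (-0.372)² = 4 − 0.138384 = 3.861616.
  √(4 − x²) = 1.965099.
  1/(2π) = 0.159155.
  ρ_sc(-0.372) = 0.159155 · 1.965099 = 0.312755.

Rounded to 5 decimal places: ρ_sc(-0.372) ≈ 0.31276.


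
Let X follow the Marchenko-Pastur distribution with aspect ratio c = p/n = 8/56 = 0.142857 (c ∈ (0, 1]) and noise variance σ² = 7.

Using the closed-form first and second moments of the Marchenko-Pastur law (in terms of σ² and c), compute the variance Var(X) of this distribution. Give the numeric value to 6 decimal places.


Recall the MP moments m_1 = E[X] = σ² and m_2 = E[X²] = σ⁴ (1 + c).
m_1 = E[X] = σ² = 7, so m_1² = 49.
m_2 = E[X²] = σ⁴ (1 + c) = 49 · (1 + 0.142857) = 49 · 1.142857 = 56.000000.
(Note m_2 − m_1² simplifies to c · σ⁴ = 0.142857 · 49.)

Var(X) = m_2 − m_1² = 56.000000 − 49 = 7.000000.


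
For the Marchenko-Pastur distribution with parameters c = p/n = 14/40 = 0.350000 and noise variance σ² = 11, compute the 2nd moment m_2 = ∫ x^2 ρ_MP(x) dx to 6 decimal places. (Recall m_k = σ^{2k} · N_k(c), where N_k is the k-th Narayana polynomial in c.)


E[X²] = σ⁴ (1 + c) (second MP moment). With σ² = 11 (so σ⁴ = 121) and c = 14/40 = 0.350000: E[X²] = 121 · (1 + 0.350000) = 121 · 1.350000.

So E[X^2] = 163.350000.


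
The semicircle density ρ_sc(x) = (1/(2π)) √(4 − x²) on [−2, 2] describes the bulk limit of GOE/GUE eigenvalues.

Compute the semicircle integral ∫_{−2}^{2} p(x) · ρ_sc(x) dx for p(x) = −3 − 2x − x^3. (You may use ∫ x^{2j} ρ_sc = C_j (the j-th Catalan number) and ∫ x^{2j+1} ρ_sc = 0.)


Write p(x) = Σ a_i x^i, split into monomials and integrate each against ρ_sc separately.
Using ∫ x^{2j} ρ_sc = C_j = (1/(j+1)) C(2j, j) (Catalan numbers) and ∫ x^{2j+1} ρ_sc = 0 (odd monomials vanish by symmetry):
  i = 0 (even): a_0 · C_{0} = -3 · 1 = -3
  i = 1 (odd): ∫ x^1 ρ_sc = 0 (vanishes)
  i = 3 (odd): ∫ x^3 ρ_sc = 0 (vanishes)

Summing the contributions: ∫_{−2}^{2} p(x) ρ_sc(x) dx = -3.


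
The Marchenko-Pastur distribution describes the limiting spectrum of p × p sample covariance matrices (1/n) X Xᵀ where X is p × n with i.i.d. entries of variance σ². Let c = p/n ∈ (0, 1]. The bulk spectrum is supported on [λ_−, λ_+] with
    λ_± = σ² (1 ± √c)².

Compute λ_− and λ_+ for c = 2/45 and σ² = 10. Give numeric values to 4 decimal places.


c = 2/45 = 0.044444; √c = 0.210819.
λ_− = σ² (1 − √c)² = 10 · (1 − 0.210819)² = 10 · (0.789181)² = 6.228074.
λ_+ = σ² (1 + √c)² = 10 · (1 + 0.210819)² = 10 · (1.210819)² = 14.660815.

Rounded to 4 decimal places: λ_− ≈ 6.2281, λ_+ ≈ 14.6608.


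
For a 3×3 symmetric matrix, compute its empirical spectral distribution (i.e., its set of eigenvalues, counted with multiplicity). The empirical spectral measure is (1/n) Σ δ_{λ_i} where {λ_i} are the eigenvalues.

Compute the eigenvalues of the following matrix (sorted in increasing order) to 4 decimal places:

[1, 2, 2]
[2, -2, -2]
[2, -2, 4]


Since M is real symmetric, all three eigenvalues are real; they are the roots of det(λI − M) = λ³ − (tr M) λ² + s λ − det M, where s is the sum of the principal 2×2 minors.
tr M = 1 + (-2) + 4 = 3.
s = (1·(-2) − 2²) + (1·4 − 2²) + ((-2)·4 − (-2)²) = -6 + 0 + (-12) = -18.
det M (expand along row 1) = 1·(-12) − 2·12 + 2·0 = -36.
Characteristic polynomial: λ³ − 3λ² − 18λ + 36 = 0.
Substitute λ = y + (tr M)/3 = y + 1.000000 to remove the quadratic term: y³ + p·y + q = 0 with p = s − (tr M)²/3 = -21.000000 and q = −2(tr M)³/27 + (tr M)·s/3 − det M = 16.000000.
Three real roots ⇒ use the trigonometric (Viète) form: r = 2√(−p/3) = 5.291503, φ = arccos(3q/(p·r)) = arccos(-0.431959) = 2.017461 rad.
y_k = r·cos(φ/3 − 2πk/3) for k = 0, 1, 2 gives y = 4.139410, 0.784934, -4.924344.
λ_k = y_k + 1.000000 gives λ = 5.1394, 1.7849, -3.9243 (check: the sum is 3.0000 = tr M).

Eigenvalues sorted in increasing order: [-3.9243, 1.7849, 5.1394].


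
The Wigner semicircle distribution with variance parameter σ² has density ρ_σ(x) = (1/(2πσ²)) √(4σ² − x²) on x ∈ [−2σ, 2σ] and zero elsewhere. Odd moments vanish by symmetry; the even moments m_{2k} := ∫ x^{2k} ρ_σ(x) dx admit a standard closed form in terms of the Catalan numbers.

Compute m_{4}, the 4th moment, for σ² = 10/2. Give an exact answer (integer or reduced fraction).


By the scaled semicircle moment identity, m_{2k} = σ^{2k} · C_k with k = 2.
C_2 = (1/(k+1)) · C(2k, k) = (1/3) · C(4, 2) = (1/3) · 6 = 2.
σ^{2k} = (σ²)^k = (10/2)^2 = 25.

Therefore m_{4} = σ^{4} · C_2 = 25 · 2 = 50.


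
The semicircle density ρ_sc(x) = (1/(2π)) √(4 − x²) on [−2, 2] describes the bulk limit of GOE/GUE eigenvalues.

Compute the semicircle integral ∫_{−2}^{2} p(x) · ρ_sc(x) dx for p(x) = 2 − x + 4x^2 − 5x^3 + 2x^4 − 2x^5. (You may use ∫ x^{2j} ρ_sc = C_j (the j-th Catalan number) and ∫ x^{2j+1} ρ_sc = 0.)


Write p(x) = Σ a_i x^i, split into monomials and integrate each against ρ_sc separately.
Using ∫ x^{2j} ρ_sc = C_j = (1/(j+1)) C(2j, j) (Catalan numbers) and ∫ x^{2j+1} ρ_sc = 0 (odd monomials vanish by symmetry):
  i = 0 (even): a_0 · C_{0} = 2 · 1 = 2
  i = 1 (odd): ∫ x^1 ρ_sc = 0 (vanishes)
  i = 2 (even): a_2 · C_{1} = 4 · 1 = 4
  i = 3 (odd): ∫ x^3 ρ_sc = 0 (vanishes)
  i = 4 (even): a_4 · C_{2} = 2 · 2 = 4
  i = 5 (odd): ∫ x^5 ρ_sc = 0 (vanishes)

Summing the contributions: ∫_{−2}^{2} p(x) ρ_sc(x) dx = 2 + 4 + 4 = 10.


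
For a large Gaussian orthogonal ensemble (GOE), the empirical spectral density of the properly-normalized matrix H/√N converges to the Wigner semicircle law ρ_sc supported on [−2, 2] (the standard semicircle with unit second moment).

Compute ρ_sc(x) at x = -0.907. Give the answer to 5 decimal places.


ρ_sc(x) = (1/(2π)) √(4 − x²). With x = -0.907:
  4 − x² = 4 − (-0.907)² = 4 − 0.822649 = 3.177351.
  √(4 − x²) = 1.782513.
  1/(2π) = 0.159155.
  ρ_sc(-0.907) = 0.159155 · 1.782513 = 0.283696.

Rounded to 5 decimal places: ρ_sc(-0.907) ≈ 0.28370.


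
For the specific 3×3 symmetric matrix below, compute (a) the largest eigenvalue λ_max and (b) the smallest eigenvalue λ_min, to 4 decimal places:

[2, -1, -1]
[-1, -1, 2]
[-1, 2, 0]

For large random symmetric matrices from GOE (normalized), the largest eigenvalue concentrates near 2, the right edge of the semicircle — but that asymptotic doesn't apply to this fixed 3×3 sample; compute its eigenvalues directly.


Since M is real symmetric, all three eigenvalues are real; they are the roots of det(λI − M) = λ³ − (tr M) λ² + s λ − det M, where s is the sum of the principal 2×2 minors.
tr M = 2 + (-1) + 0 = 1.
s = (2·(-1) − (-1)²) + (2·0 − (-1)²) + ((-1)·0 − 2²) = -3 + (-1) + (-4) = -8.
det M (expand along row 1) = 2·(-4) − (-1)·2 + (-1)·(-3) = -3.
Characteristic polynomial: λ³ − λ² − 8λ + 3 = 0.
Substitute λ = y + (tr M)/3 = y + 0.333333 to remove the quadratic term: y³ + p·y + q = 0 with p = s − (tr M)²/3 = -8.333333 and q = −2(tr M)³/27 + (tr M)·s/3 − det M = 0.259259.
Three real roots ⇒ use the trigonometric (Viète) form: r = 2√(−p/3) = 3.333333, φ = arccos(3q/(p·r)) = arccos(-0.028000) = 1.598800 rad.
y_k = r·cos(φ/3 − 2πk/3) for k = 0, 1, 2 gives y = 2.871068, 0.031115, -2.902183.
λ_k = y_k + 0.333333 gives λ = 3.2044, 0.3644, -2.5688 (check: the sum is 1.0000 = tr M).

Hence λ_max = 3.2044 and λ_min = -2.5688.


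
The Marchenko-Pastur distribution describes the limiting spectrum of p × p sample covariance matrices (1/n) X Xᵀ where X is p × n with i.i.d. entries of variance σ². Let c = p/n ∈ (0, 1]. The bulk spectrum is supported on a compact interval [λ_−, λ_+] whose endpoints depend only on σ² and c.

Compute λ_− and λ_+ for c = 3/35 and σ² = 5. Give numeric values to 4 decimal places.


c = 3/35 = 0.085714; √c = 0.292770.
λ_− = σ² (1 − √c)² = 5 · (1 − 0.292770)² = 5 · (0.707230)² = 2.500871.
λ_+ = σ² (1 + √c)² = 5 · (1 + 0.292770)² = 5 · (1.292770)² = 8.356272.

Rounded to 4 decimal places: λ_− ≈ 2.5009, λ_+ ≈ 8.3563.


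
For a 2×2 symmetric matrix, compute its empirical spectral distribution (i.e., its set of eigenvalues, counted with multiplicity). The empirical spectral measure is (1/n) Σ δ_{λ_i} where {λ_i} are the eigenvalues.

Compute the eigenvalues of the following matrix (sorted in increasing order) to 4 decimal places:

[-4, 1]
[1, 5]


Since M is real symmetric, both eigenvalues are real; they are the roots of det(λI − M) = λ² − (tr M) λ + det M.
tr M = -4 + 5 = 1.
det M = (-4)·5 − 1² = -20 − 1 = -21.
Characteristic polynomial: λ² − λ − 21 = 0.
Discriminant Δ = (tr M)² − 4·det M = 1 − (-84) = 85; √Δ = 9.219544.
λ = (tr M ± √Δ)/2 = (1 ± 9.219544)/2, giving (tr M − √Δ)/2 = -4.1098 and (tr M + √Δ)/2 = 5.1098.

Eigenvalues sorted in increasing order: [-4.1098, 5.1098].


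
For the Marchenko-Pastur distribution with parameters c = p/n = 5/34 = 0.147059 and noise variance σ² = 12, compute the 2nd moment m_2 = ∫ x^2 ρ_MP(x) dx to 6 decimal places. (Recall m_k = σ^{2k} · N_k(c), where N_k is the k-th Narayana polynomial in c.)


E[X²] = σ⁴ (1 + c) (second MP moment). With σ² = 12 (so σ⁴ = 144) and c = 5/34 = 0.147059: E[X²] = 144 · (1 + 0.147059) = 144 · 1.147059.

So E[X^2] = 165.176471.


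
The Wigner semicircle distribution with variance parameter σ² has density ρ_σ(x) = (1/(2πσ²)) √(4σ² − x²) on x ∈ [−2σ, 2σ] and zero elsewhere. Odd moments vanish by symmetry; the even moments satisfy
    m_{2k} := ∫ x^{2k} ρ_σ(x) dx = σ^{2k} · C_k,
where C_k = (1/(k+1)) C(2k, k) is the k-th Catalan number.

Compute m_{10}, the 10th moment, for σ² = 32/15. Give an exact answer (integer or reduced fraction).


By the scaled semicircle moment identity, m_{2k} = σ^{2k} · C_k with k = 5.
C_5 = (1/(k+1)) · C(2k, k) = (1/6) · C(10, 5) = (1/6) · 252 = 42.
σ^{2k} = (σ²)^k = (32/15)^5 = 33554432/759375.

Therefore m_{10} = σ^{10} · C_5 = (33554432/759375) · 42 = 469762048/253125.


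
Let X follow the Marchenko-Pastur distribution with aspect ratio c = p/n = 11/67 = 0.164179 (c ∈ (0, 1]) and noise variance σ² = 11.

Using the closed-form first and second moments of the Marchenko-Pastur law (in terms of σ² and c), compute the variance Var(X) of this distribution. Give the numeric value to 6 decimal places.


Recall the MP moments m_1 = E[X] = σ² and m_2 = E[X²] = σ⁴ (1 + c).
m_1 = E[X] = σ² = 11, so m_1² = 121.
m_2 = E[X²] = σ⁴ (1 + c) = 121 · (1 + 0.164179) = 121 · 1.164179 = 140.865672.
(Note m_2 − m_1² simplifies to c · σ⁴ = 0.164179 · 121.)

Var(X) = m_2 − m_1² = 140.865672 − 121 = 19.865672.


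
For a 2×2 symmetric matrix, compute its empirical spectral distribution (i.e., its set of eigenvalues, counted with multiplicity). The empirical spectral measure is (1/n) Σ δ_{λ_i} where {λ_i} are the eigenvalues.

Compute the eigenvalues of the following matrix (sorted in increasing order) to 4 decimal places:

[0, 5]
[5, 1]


Since M is real symmetric, both eigenvalues are real; they are the roots of det(λI − M) = λ² − (tr M) λ + det M.
tr M = 0 + 1 = 1.
det M = 0·1 − 5² = 0 − 25 = -25.
Characteristic polynomial: λ² − λ − 25 = 0.
Discriminant Δ = (tr M)² − 4·det M = 1 − (-100) = 101; √Δ = 10.049876.
λ = (tr M ± √Δ)/2 = (1 ± 10.049876)/2, giving (tr M − √Δ)/2 = -4.5249 and (tr M + √Δ)/2 = 5.5249.

Eigenvalues sorted in increasing order: [-4.5249, 5.5249].


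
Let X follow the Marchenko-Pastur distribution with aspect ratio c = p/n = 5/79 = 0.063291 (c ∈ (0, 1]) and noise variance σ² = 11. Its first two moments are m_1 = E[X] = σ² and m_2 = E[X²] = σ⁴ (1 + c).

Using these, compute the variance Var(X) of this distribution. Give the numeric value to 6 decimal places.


m_1 = E[X] = σ² = 11, so m_1² = 121.
m_2 = E[X²] = σ⁴ (1 + c) = 121 · (1 + 0.063291) = 121 · 1.063291 = 128.658228.
(Note m_2 − m_1² simplifies to c · σ⁴ = 0.063291 · 121.)

Var(X) = m_2 − m_1² = 128.658228 − 121 = 7.658228.


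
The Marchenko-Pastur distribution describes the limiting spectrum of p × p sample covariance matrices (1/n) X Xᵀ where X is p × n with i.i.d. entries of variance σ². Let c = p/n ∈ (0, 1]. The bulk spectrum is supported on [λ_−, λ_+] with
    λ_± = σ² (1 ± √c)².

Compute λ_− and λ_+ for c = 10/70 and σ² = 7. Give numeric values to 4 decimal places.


c = 10/70 = 0.142857; √c = 0.377964.
λ_− = σ² (1 − √c)² = 7 · (1 − 0.377964)² = 7 · (0.622036)² = 2.708497.
λ_+ = σ² (1 + √c)² = 7 · (1 + 0.377964)² = 7 · (1.377964)² = 13.291503.

Rounded to 4 decimal places: λ_− ≈ 2.7085, λ_+ ≈ 13.2915.


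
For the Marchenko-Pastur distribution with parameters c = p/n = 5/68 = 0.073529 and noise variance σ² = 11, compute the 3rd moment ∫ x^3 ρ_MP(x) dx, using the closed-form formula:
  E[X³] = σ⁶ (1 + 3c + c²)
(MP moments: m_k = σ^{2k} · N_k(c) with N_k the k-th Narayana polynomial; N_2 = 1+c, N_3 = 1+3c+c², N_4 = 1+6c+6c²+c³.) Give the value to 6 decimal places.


E[X³] = σ⁶ (1 + 3c + c²) (third MP moment). With σ² = 11 (so σ⁶ = 1331) and c = 5/68 = 0.073529: E[X³] = 1331 · (1 + 3·0.073529 + (0.073529)²) = 1331 · 1.225995.

So E[X^3] = 1631.799092.


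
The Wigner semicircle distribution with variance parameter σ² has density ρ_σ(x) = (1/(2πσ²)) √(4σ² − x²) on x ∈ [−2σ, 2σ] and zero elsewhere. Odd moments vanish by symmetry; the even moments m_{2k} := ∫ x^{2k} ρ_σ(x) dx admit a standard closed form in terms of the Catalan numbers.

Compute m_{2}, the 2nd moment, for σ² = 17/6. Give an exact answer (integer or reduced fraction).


By the scaled semicircle moment identity, m_{2k} = σ^{2k} · C_k with k = 1.
C_1 = (1/(k+1)) · C(2k, k) = (1/2) · C(2, 1) = (1/2) · 2 = 1.
σ^{2k} = (σ²)^k = (17/6)^1 = 17/6.

Therefore m_{2} = σ^{2} · C_1 = (17/6) · 1 = 17/6.


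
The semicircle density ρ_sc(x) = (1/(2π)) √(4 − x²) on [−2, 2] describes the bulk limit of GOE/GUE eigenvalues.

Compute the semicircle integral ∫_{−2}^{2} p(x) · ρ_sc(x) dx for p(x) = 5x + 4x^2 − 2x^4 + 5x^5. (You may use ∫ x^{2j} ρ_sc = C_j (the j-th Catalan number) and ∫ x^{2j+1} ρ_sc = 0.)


Write p(x) = Σ a_i x^i, split into monomials and integrate each against ρ_sc separately.
Using ∫ x^{2j} ρ_sc = C_j = (1/(j+1)) C(2j, j) (Catalan numbers) and ∫ x^{2j+1} ρ_sc = 0 (odd monomials vanish by symmetry):
  i = 1 (odd): ∫ x^1 ρ_sc = 0 (vanishes)
  i = 2 (even): a_2 · C_{1} = 4 · 1 = 4
  i = 4 (even): a_4 · C_{2} = -2 · 2 = -4
  i = 5 (odd): ∫ x^5 ρ_sc = 0 (vanishes)

Summing the contributions: ∫_{−2}^{2} p(x) ρ_sc(x) dx = 4 + (-4) = 0.


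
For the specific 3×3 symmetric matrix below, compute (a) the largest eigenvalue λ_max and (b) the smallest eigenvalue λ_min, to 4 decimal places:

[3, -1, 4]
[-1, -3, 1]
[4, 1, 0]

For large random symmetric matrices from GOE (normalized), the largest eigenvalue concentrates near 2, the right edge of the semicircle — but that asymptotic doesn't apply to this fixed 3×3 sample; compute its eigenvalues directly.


Since M is real symmetric, all three eigenvalues are real; they are the roots of det(λI − M) = λ³ − (tr M) λ² + s λ − det M, where s is the sum of the principal 2×2 minors.
tr M = 3 + (-3) + 0 = 0.
s = (3·(-3) − (-1)²) + (3·0 − 4²) + ((-3)·0 − 1²) = -10 + (-16) + (-1) = -27.
det M (expand along row 1) = 3·(-1) − (-1)·(-4) + 4·11 = 37.
Characteristic polynomial: λ³ − 27λ − 37 = 0.
Substitute λ = y + (tr M)/3 = y + 0.000000 to remove the quadratic term: y³ + p·y + q = 0 with p = s − (tr M)²/3 = -27.000000 and q = −2(tr M)³/27 + (tr M)·s/3 − det M = -37.000000.
Three real roots ⇒ use the trigonometric (Viète) form: r = 2√(−p/3) = 6.000000, φ = arccos(3q/(p·r)) = arccos(0.685185) = 0.815938 rad.
y_k = r·cos(φ/3 − 2πk/3) for k = 0, 1, 2 gives y = 5.779446, -1.493836, -4.285611.
λ_k = y_k + 0.000000 gives λ = 5.7794, -1.4938, -4.2856 (check: the sum is 0.0000 = tr M).

Hence λ_max = 5.7794 and λ_min = -4.2856.


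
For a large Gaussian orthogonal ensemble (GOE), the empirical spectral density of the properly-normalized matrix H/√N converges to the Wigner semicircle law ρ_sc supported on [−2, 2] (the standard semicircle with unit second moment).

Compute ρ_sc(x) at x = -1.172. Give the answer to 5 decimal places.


ρ_sc(x) = (1/(2π)) √(4 − x²). With x = -1.172:
  4 − x² = 4 − (-1.172)² = 4 − 1.373584 = 2.626416.
  √(4 − x²) = 1.620622.
  1/(2π) = 0.159155.
  ρ_sc(-1.172) = 0.159155 · 1.620622 = 0.257930.

Rounded to 5 decimal places: ρ_sc(-1.172) ≈ 0.25793.


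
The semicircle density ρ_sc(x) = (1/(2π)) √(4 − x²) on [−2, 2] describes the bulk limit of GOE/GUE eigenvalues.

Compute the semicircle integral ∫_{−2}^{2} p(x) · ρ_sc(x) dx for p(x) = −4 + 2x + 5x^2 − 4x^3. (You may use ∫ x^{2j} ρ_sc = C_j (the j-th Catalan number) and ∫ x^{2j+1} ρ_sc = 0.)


Write p(x) = Σ a_i x^i, split into monomials and integrate each against ρ_sc separately.
Using ∫ x^{2j} ρ_sc = C_j = (1/(j+1)) C(2j, j) (Catalan numbers) and ∫ x^{2j+1} ρ_sc = 0 (odd monomials vanish by symmetry):
  i = 0 (even): a_0 · C_{0} = -4 · 1 = -4
  i = 1 (odd): ∫ x^1 ρ_sc = 0 (vanishes)
  i = 2 (even): a_2 · C_{1} = 5 · 1 = 5
  i = 3 (odd): ∫ x^3 ρ_sc = 0 (vanishes)

Summing the contributions: ∫_{−2}^{2} p(x) ρ_sc(x) dx = (-4) + 5 = 1.


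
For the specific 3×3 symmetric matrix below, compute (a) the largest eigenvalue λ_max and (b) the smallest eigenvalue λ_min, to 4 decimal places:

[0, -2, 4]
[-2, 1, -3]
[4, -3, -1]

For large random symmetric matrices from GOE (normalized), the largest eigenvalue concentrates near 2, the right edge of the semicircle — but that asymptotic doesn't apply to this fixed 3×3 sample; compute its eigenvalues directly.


Since M is real symmetric, all three eigenvalues are real; they are the roots of det(λI − M) = λ³ − (tr M) λ² + s λ − det M, where s is the sum of the principal 2×2 minors.
tr M = 0 + 1 + (-1) = 0.
s = (0·1 − (-2)²) + (0·(-1) − 4²) + (1·(-1) − (-3)²) = -4 + (-16) + (-10) = -30.
det M (expand along row 1) = 0·(-10) − (-2)·14 + 4·2 = 36.
Characteristic polynomial: λ³ − 30λ − 36 = 0.
Substitute λ = y + (tr M)/3 = y + 0.000000 to remove the quadratic term: y³ + p·y + q = 0 with p = s − (tr M)²/3 = -30.000000 and q = −2(tr M)³/27 + (tr M)·s/3 − det M = -36.000000.
Three real roots ⇒ use the trigonometric (Viète) form: r = 2√(−p/3) = 6.324555, φ = arccos(3q/(p·r)) = arccos(0.569210) = 0.965252 rad.
y_k = r·cos(φ/3 − 2πk/3) for k = 0, 1, 2 gives y = 6.000000, -1.267949, -4.732051.
λ_k = y_k + 0.000000 gives λ = 6.0000, -1.2679, -4.7321 (check: the sum is 0.0000 = tr M).

Hence λ_max = 6.0000 and λ_min = -4.7321.


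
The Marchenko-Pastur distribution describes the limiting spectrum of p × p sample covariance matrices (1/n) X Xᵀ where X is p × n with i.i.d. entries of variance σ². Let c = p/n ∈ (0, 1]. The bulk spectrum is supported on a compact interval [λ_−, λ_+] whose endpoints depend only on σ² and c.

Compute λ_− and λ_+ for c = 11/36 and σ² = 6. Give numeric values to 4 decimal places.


c = 11/36 = 0.305556; √c = 0.552771.
λ_− = σ² (1 − √c)² = 6 · (1 − 0.552771)² = 6 · (0.447229)² = 1.200084.
λ_+ = σ² (1 + √c)² = 6 · (1 + 0.552771)² = 6 · (1.552771)² = 14.466583.

Rounded to 4 decimal places: λ_− ≈ 1.2001, λ_+ ≈ 14.4666.


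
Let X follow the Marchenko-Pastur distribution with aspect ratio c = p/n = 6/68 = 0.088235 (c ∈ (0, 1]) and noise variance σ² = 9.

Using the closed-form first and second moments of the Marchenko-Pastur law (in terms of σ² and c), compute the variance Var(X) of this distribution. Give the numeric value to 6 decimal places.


Recall the MP moments m_1 = E[X] = σ² and m_2 = E[X²] = σ⁴ (1 + c).
m_1 = E[X] = σ² = 9, so m_1² = 81.
m_2 = E[X²] = σ⁴ (1 + c) = 81 · (1 + 0.088235) = 81 · 1.088235 = 88.147059.
(Note m_2 − m_1² simplifies to c · σ⁴ = 0.088235 · 81.)

Var(X) = m_2 − m_1² = 88.147059 − 81 = 7.147059.


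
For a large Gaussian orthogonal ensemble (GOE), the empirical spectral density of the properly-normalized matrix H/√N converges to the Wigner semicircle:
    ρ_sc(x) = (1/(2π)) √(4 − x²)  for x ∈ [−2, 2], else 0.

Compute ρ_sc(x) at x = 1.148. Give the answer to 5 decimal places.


ρ_sc(x) = (1/(2π)) √(4 − x²). With x = 1.148:
  4 − x² = 4 − (1.148)² = 4 − 1.317904 = 2.682096.
  √(4 − x²) = 1.637711.
  1/(2π) = 0.159155.
  ρ_sc(1.148) = 0.159155 · 1.637711 = 0.260650.

Rounded to 5 decimal places: ρ_sc(1.148) ≈ 0.26065.


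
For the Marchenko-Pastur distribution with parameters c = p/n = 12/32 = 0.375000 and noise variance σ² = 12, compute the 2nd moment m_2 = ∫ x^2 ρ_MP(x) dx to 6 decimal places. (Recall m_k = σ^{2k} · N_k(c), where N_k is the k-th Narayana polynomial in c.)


E[X²] = σ⁴ (1 + c) (second MP moment). With σ² = 12 (so σ⁴ = 144) and c = 12/32 = 0.375000: E[X²] = 144 · (1 + 0.375000) = 144 · 1.375000.

So E[X^2] = 198.000000.


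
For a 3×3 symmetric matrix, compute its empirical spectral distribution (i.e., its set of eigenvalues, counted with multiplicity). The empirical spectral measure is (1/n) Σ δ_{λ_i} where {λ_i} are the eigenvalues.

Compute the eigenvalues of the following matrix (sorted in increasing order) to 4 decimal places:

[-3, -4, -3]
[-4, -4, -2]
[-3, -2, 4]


Since M is real symmetric, all three eigenvalues are real; they are the roots of det(λI − M) = λ³ − (tr M) λ² + s λ − det M, where s is the sum of the principal 2×2 minors.
tr M = -3 + (-4) + 4 = -3.
s = ((-3)·(-4) − (-4)²) + ((-3)·4 − (-3)²) + ((-4)·4 − (-2)²) = -4 + (-21) + (-20) = -45.
det M (expand along row 1) = (-3)·(-20) − (-4)·(-22) + (-3)·(-4) = -16.
Characteristic polynomial: λ³ + 3λ² − 45λ + 16 = 0.
Substitute λ = y + (tr M)/3 = y − 1.000000 to remove the quadratic term: y³ + p·y + q = 0 with p = s − (tr M)²/3 = -48.000000 and q = −2(tr M)³/27 + (tr M)·s/3 − det M = 63.000000.
Three real roots ⇒ use the trigonometric (Viète) form: r = 2√(−p/3) = 8.000000, φ = arccos(3q/(p·r)) = arccos(-0.492188) = 2.085397 rad.
y_k = r·cos(φ/3 − 2πk/3) for k = 0, 1, 2 gives y = 6.143751, 1.365549, -7.509301.
λ_k = y_k − 1.000000 gives λ = 5.1438, 0.3655, -8.5093 (check: the sum is -3.0000 = tr M).

Eigenvalues sorted in increasing order: [-8.5093, 0.3655, 5.1438].


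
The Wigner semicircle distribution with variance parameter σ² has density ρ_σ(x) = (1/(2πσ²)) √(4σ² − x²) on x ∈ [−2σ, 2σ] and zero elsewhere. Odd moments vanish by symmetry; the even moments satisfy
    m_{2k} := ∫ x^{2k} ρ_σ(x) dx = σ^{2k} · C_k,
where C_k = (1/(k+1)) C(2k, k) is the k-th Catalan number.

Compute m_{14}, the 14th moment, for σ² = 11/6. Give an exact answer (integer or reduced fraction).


By the scaled semicircle moment identity, m_{2k} = σ^{2k} · C_k with k = 7.
C_7 = (1/(k+1)) · C(2k, k) = (1/8) · C(14, 7) = (1/8) · 3432 = 429.
σ^{2k} = (σ²)^k = (11/6)^7 = 19487171/279936.

Therefore m_{14} = σ^{14} · C_7 = (19487171/279936) · 429 = 2786665453/93312.


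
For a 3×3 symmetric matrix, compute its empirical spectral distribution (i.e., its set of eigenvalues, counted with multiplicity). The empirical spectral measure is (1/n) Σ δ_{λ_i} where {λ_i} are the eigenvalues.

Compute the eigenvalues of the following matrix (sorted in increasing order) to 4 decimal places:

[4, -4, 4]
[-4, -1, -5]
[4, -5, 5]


Since M is real symmetric, all three eigenvalues are real; they are the roots of det(λI − M) = λ³ − (tr M) λ² + s λ − det M, where s is the sum of the principal 2×2 minors.
tr M = 4 + (-1) + 5 = 8.
s = (4·(-1) − (-4)²) + (4·5 − 4²) + ((-1)·5 − (-5)²) = -20 + 4 + (-30) = -46.
det M (expand along row 1) = 4·(-30) − (-4)·0 + 4·24 = -24.
Characteristic polynomial: λ³ − 8λ² − 46λ + 24 = 0.
Substitute λ = y + (tr M)/3 = y + 2.666667 to remove the quadratic term: y³ + p·y + q = 0 with p = s − (tr M)²/3 = -67.333333 and q = −2(tr M)³/27 + (tr M)·s/3 − det M = -136.592593.
Three real roots ⇒ use the trigonometric (Viète) form: r = 2√(−p/3) = 9.475114, φ = arccos(3q/(p·r)) = arccos(0.642294) = 0.873309 rad.
y_k = r·cos(φ/3 − 2πk/3) for k = 0, 1, 2 gives y = 9.076476, -2.183132, -6.893344.
λ_k = y_k + 2.666667 gives λ = 11.7431, 0.4835, -4.2267 (check: the sum is 8.0000 = tr M).

Eigenvalues sorted in increasing order: [-4.2267, 0.4835, 11.7431].


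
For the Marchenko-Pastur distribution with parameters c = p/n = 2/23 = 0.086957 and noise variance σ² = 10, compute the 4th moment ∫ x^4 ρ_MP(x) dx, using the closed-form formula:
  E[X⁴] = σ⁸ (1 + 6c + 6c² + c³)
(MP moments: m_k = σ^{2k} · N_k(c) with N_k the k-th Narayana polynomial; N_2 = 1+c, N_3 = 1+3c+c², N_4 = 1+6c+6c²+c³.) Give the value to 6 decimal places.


E[X⁴] = σ⁸ (1 + 6c + 6c² + c³) (fourth MP moment). With σ² = 10 (so σ⁸ = 10000) and c = 2/23 = 0.086957: E[X⁴] = 10000 · (1 + 6·0.086957 + 6·(0.086957)² + (0.086957)³) = 10000 · 1.567765.

So E[X^4] = 15677.652667.


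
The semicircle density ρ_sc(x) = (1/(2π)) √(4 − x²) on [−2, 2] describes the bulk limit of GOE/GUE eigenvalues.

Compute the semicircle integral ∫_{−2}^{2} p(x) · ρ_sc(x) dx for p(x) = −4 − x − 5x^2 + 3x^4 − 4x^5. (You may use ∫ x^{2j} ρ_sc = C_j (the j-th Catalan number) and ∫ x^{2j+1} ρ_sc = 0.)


Write p(x) = Σ a_i x^i, split into monomials and integrate each against ρ_sc separately.
Using ∫ x^{2j} ρ_sc = C_j = (1/(j+1)) C(2j, j) (Catalan numbers) and ∫ x^{2j+1} ρ_sc = 0 (odd monomials vanish by symmetry):
  i = 0 (even): a_0 · C_{0} = -4 · 1 = -4
  i = 1 (odd): ∫ x^1 ρ_sc = 0 (vanishes)
  i = 2 (even): a_2 · C_{1} = -5 · 1 = -5
  i = 4 (even): a_4 · C_{2} = 3 · 2 = 6
  i = 5 (odd): ∫ x^5 ρ_sc = 0 (vanishes)

Summing the contributions: ∫_{−2}^{2} p(x) ρ_sc(x) dx = (-4) + (-5) + 6 = -3.


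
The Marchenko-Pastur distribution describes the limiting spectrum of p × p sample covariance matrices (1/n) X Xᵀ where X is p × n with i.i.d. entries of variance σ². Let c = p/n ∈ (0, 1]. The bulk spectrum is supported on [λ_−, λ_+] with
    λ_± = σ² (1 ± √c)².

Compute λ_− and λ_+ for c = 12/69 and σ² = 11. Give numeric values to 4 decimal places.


c = 12/69 = 0.173913; √c = 0.417029.
λ_− = σ² (1 − √c)² = 11 · (1 − 0.417029)² = 11 · (0.582971)² = 3.738409.
λ_+ = σ² (1 + √c)² = 11 · (1 + 0.417029)² = 11 · (1.417029)² = 22.087678.

Rounded to 4 decimal places: λ_− ≈ 3.7384, λ_+ ≈ 22.0877.


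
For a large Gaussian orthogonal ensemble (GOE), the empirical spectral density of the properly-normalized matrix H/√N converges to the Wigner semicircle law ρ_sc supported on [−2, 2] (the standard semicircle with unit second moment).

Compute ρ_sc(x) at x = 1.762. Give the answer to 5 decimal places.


ρ_sc(x) = (1/(2π)) √(4 − x²). With x = 1.762:
  4 − x² = 4 − (1.762)² = 4 − 3.104644 = 0.895356.
  √(4 − x²) = 0.946233.
  1/(2π) = 0.159155.
  ρ_sc(1.762) = 0.159155 · 0.946233 = 0.150598.

Rounded to 5 decimal places: ρ_sc(1.762) ≈ 0.15060.


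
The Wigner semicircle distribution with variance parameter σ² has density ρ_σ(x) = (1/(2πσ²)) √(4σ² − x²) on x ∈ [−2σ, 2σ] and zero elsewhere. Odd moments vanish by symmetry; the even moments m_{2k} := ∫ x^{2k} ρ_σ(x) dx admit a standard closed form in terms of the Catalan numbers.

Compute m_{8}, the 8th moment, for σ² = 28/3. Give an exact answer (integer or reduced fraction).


By the scaled semicircle moment identity, m_{2k} = σ^{2k} · C_k with k = 4.
C_4 = (1/(k+1)) · C(2k, k) = (1/5) · C(8, 4) = (1/5) · 70 = 14.
σ^{2k} = (σ²)^k = (28/3)^4 = 614656/81.

Therefore m_{8} = σ^{8} · C_4 = (614656/81) · 14 = 8605184/81.


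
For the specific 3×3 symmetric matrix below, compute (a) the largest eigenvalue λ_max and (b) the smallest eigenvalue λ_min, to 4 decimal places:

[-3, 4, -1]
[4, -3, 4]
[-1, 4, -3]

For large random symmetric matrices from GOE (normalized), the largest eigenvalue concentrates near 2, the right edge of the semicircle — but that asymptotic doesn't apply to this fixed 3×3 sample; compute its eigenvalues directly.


Since M is real symmetric, all three eigenvalues are real; they are the roots of det(λI − M) = λ³ − (tr M) λ² + s λ − det M, where s is the sum of the principal 2×2 minors.
tr M = -3 + (-3) + (-3) = -9.
s = ((-3)·(-3) − 4²) + ((-3)·(-3) − (-1)²) + ((-3)·(-3) − 4²) = -7 + 8 + (-7) = -6.
det M (expand along row 1) = (-3)·(-7) − 4·(-8) + (-1)·13 = 40.
Characteristic polynomial: λ³ + 9λ² − 6λ − 40 = 0.
Substitute λ = y + (tr M)/3 = y − 3.000000 to remove the quadratic term: y³ + p·y + q = 0 with p = s − (tr M)²/3 = -33.000000 and q = −2(tr M)³/27 + (tr M)·s/3 − det M = 32.000000.
Three real roots ⇒ use the trigonometric (Viète) form: r = 2√(−p/3) = 6.633250, φ = arccos(3q/(p·r)) = arccos(-0.438562) = 2.024794 rad.
y_k = r·cos(φ/3 − 2πk/3) for k = 0, 1, 2 gives y = 5.178908, 1.000000, -6.178908.
λ_k = y_k − 3.000000 gives λ = 2.1789, -2.0000, -9.1789 (check: the sum is -9.0000 = tr M).

Hence λ_max = 2.1789 and λ_min = -9.1789.


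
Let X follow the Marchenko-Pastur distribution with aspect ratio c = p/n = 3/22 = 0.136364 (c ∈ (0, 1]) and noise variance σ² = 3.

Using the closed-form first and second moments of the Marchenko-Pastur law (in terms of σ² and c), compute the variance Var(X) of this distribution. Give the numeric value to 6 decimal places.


Recall the MP moments m_1 = E[X] = σ² and m_2 = E[X²] = σ⁴ (1 + c).
m_1 = E[X] = σ² = 3, so m_1² = 9.
m_2 = E[X²] = σ⁴ (1 + c) = 9 · (1 + 0.136364) = 9 · 1.136364 = 10.227273.
(Note m_2 − m_1² simplifies to c · σ⁴ = 0.136364 · 9.)

Var(X) = m_2 − m_1² = 10.227273 − 9 = 1.227273.


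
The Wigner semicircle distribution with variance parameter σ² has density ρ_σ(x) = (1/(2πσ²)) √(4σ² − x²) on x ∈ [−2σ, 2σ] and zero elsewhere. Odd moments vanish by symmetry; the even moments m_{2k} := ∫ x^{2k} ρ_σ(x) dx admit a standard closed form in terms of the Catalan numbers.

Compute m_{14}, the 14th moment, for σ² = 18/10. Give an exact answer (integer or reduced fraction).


By the scaled semicircle moment identity, m_{2k} = σ^{2k} · C_k with k = 7.
C_7 = (1/(k+1)) · C(2k, k) = (1/8) · C(14, 7) = (1/8) · 3432 = 429.
σ^{2k} = (σ²)^k = (18/10)^7 = 4782969/78125.

Therefore m_{14} = σ^{14} · C_7 = (4782969/78125) · 429 = 2051893701/78125.


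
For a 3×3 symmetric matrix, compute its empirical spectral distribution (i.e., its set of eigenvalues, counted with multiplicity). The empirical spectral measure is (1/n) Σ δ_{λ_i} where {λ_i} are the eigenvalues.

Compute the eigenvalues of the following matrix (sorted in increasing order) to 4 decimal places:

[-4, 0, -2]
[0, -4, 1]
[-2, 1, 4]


Since M is real symmetric, all three eigenvalues are real; they are the roots of det(λI − M) = λ³ − (tr M) λ² + s λ − det M, where s is the sum of the principal 2×2 minors.
tr M = -4 + (-4) + 4 = -4.
s = ((-4)·(-4) − 0²) + ((-4)·4 − (-2)²) + ((-4)·4 − 1²) = 16 + (-20) + (-17) = -21.
det M (expand along row 1) = (-4)·(-17) − 0·2 + (-2)·(-8) = 84.
Characteristic polynomial: λ³ + 4λ² − 21λ − 84 = 0.
Substitute λ = y + (tr M)/3 = y − 1.333333 to remove the quadratic term: y³ + p·y + q = 0 with p = s − (tr M)²/3 = -26.333333 and q = −2(tr M)³/27 + (tr M)·s/3 − det M = -51.259259.
Three real roots ⇒ use the trigonometric (Viète) form: r = 2√(−p/3) = 5.925463, φ = arccos(3q/(p·r)) = arccos(0.985520) = 0.170382 rad.
y_k = r·cos(φ/3 − 2πk/3) for k = 0, 1, 2 gives y = 5.915909, -2.666667, -3.249242.
λ_k = y_k − 1.333333 gives λ = 4.5826, -4.0000, -4.5826 (check: the sum is -4.0000 = tr M).

Eigenvalues sorted in increasing order: [-4.5826, -4.0000, 4.5826].
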